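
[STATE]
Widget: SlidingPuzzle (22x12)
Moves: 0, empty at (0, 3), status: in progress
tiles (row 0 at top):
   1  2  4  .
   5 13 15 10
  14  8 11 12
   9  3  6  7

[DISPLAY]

┌────┬────┬────┬────┐ 
│  1 │  2 │  4 │    │ 
├────┼────┼────┼────┤ 
│  5 │ 13 │ 15 │ 10 │ 
├────┼────┼────┼────┤ 
│ 14 │  8 │ 11 │ 12 │ 
├────┼────┼────┼────┤ 
│  9 │  3 │  6 │  7 │ 
└────┴────┴────┴────┘ 
Moves: 0              
                      
                      


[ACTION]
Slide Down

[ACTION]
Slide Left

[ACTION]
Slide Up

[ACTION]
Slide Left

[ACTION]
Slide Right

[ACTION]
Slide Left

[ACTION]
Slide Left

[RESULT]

┌────┬────┬────┬────┐ 
│  1 │  2 │  4 │ 10 │ 
├────┼────┼────┼────┤ 
│  5 │ 13 │ 15 │    │ 
├────┼────┼────┼────┤ 
│ 14 │  8 │ 11 │ 12 │ 
├────┼────┼────┼────┤ 
│  9 │  3 │  6 │  7 │ 
└────┴────┴────┴────┘ 
Moves: 3              
                      
                      


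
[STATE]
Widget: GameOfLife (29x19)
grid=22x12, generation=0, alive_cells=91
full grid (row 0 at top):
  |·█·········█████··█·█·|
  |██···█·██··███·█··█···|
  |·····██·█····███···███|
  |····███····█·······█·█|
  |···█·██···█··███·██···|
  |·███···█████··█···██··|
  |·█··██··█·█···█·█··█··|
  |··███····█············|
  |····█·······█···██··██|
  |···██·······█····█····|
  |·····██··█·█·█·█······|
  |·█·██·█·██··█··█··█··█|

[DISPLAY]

Gen: 0                       
·█·········█████··█·█·       
██···█·██··███·█··█···       
·····██·█····███···███       
····███····█·······█·█       
···█·██···█··███·██···       
·███···█████··█···██··       
·█··██··█·█···█·█··█··       
··███····█············       
····█·······█···██··██       
···██·······█····█····       
·····██··█·█·█·█······       
·█·██·█·██··█··█··█··█       
                             
                             
                             
                             
                             
                             


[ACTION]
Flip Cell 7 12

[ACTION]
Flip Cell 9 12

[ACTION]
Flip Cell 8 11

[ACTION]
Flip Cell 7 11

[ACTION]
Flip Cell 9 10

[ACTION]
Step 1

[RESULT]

Gen: 1                       
██·········█···█···█··       
██···█·██··█····█·█··█       
········█··█·█·█··██·█       
············█···█··█·█       
···█····█···████·█··█·       
·█·█···██··█····█··█··       
·█···█·█····██·█··██··       
··█······█··██·███··█·       
··█··█······█···██····       
···██·····█······█····       
··█···████·██·█·█·····       
····█·█████·█·█·······       
                             
                             
                             
                             
                             
                             


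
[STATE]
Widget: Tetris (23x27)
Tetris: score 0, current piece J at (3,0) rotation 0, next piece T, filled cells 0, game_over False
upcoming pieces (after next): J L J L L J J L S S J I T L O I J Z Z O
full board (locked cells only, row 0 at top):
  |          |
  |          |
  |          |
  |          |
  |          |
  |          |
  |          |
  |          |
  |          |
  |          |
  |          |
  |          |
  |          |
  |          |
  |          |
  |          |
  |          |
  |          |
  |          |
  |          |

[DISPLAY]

   █      │Next:       
   ███    │ ▒          
          │▒▒▒         
          │            
          │            
          │            
          │Score:      
          │0           
          │            
          │            
          │            
          │            
          │            
          │            
          │            
          │            
          │            
          │            
          │            
          │            
          │            
          │            
          │            
          │            
          │            
          │            
          │            


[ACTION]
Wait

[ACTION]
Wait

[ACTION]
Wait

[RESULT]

          │Next:       
          │ ▒          
          │▒▒▒         
   █      │            
   ███    │            
          │            
          │Score:      
          │0           
          │            
          │            
          │            
          │            
          │            
          │            
          │            
          │            
          │            
          │            
          │            
          │            
          │            
          │            
          │            
          │            
          │            
          │            
          │            


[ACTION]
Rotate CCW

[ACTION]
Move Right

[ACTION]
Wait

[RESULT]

          │Next:       
          │ ▒          
          │▒▒▒         
          │            
     █    │            
     █    │            
    ██    │Score:      
          │0           
          │            
          │            
          │            
          │            
          │            
          │            
          │            
          │            
          │            
          │            
          │            
          │            
          │            
          │            
          │            
          │            
          │            
          │            
          │            


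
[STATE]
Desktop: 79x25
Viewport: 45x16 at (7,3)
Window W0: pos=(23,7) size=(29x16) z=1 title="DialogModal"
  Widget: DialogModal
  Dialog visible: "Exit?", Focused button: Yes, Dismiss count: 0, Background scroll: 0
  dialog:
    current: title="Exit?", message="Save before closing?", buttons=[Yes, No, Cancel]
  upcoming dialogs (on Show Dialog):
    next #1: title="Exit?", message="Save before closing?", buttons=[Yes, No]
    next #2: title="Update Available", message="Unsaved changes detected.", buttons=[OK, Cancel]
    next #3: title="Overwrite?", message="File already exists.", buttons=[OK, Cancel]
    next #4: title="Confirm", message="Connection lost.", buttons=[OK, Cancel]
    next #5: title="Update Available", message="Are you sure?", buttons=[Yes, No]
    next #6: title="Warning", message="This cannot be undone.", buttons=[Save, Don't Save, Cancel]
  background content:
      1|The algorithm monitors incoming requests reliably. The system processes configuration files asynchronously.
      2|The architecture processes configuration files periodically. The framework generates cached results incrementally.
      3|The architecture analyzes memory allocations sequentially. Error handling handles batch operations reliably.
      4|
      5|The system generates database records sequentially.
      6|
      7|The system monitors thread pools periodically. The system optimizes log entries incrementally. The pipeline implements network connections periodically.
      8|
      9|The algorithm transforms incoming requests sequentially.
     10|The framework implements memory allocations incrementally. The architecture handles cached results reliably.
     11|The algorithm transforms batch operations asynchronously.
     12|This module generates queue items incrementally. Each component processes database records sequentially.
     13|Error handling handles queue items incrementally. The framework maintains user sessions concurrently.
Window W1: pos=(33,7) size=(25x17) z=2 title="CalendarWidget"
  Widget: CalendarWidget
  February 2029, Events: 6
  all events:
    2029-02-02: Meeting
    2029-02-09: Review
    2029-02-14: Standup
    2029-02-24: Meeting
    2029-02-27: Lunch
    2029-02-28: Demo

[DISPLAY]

                                             
                                             
                                             
                                             
                ┏━━━━━━━━━┏━━━━━━━━━━━━━━━━━━
                ┃ DialogMo┃ CalendarWidget   
                ┠─────────┠──────────────────
                ┃The algor┃     February 2029
                ┃The archi┃Mo Tu We Th Fr Sa 
                ┃The archi┃          1  2*  3
                ┃  ┌──────┃ 5  6  7  8  9* 10
                ┃Th│      ┃12 13 14* 15 16 17
                ┃  │ Save ┃19 20 21 22 23 24*
                ┃Th│ [Yes]┃26 27* 28*        
                ┃  └──────┃                  
                ┃The algor┃                  


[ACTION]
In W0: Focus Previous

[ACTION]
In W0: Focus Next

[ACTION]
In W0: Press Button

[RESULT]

                                             
                                             
                                             
                                             
                ┏━━━━━━━━━┏━━━━━━━━━━━━━━━━━━
                ┃ DialogMo┃ CalendarWidget   
                ┠─────────┠──────────────────
                ┃The algor┃     February 2029
                ┃The archi┃Mo Tu We Th Fr Sa 
                ┃The archi┃          1  2*  3
                ┃         ┃ 5  6  7  8  9* 10
                ┃The syste┃12 13 14* 15 16 17
                ┃         ┃19 20 21 22 23 24*
                ┃The syste┃26 27* 28*        
                ┃         ┃                  
                ┃The algor┃                  


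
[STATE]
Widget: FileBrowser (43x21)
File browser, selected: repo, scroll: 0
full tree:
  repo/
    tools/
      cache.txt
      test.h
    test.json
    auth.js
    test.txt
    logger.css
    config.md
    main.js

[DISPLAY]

> [-] repo/                                
    [+] tools/                             
    test.json                              
    auth.js                                
    test.txt                               
    logger.css                             
    config.md                              
    main.js                                
                                           
                                           
                                           
                                           
                                           
                                           
                                           
                                           
                                           
                                           
                                           
                                           
                                           


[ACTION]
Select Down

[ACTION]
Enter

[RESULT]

  [-] repo/                                
  > [-] tools/                             
      cache.txt                            
      test.h                               
    test.json                              
    auth.js                                
    test.txt                               
    logger.css                             
    config.md                              
    main.js                                
                                           
                                           
                                           
                                           
                                           
                                           
                                           
                                           
                                           
                                           
                                           


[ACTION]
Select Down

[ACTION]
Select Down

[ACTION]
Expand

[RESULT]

  [-] repo/                                
    [-] tools/                             
      cache.txt                            
    > test.h                               
    test.json                              
    auth.js                                
    test.txt                               
    logger.css                             
    config.md                              
    main.js                                
                                           
                                           
                                           
                                           
                                           
                                           
                                           
                                           
                                           
                                           
                                           


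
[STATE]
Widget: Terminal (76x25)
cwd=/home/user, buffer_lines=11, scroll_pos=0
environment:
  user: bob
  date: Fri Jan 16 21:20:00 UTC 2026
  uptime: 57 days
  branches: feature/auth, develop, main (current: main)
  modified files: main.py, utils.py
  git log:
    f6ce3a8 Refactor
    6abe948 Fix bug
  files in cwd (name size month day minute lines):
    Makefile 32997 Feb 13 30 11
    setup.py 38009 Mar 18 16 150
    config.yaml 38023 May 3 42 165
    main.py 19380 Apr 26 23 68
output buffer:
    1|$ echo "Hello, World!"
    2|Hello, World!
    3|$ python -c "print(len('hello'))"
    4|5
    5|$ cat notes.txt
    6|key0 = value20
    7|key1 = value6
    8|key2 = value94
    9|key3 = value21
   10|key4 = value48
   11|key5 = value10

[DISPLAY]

$ echo "Hello, World!"                                                      
Hello, World!                                                               
$ python -c "print(len('hello'))"                                           
5                                                                           
$ cat notes.txt                                                             
key0 = value20                                                              
key1 = value6                                                               
key2 = value94                                                              
key3 = value21                                                              
key4 = value48                                                              
key5 = value10                                                              
$ █                                                                         
                                                                            
                                                                            
                                                                            
                                                                            
                                                                            
                                                                            
                                                                            
                                                                            
                                                                            
                                                                            
                                                                            
                                                                            
                                                                            


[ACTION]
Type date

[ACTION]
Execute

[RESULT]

$ echo "Hello, World!"                                                      
Hello, World!                                                               
$ python -c "print(len('hello'))"                                           
5                                                                           
$ cat notes.txt                                                             
key0 = value20                                                              
key1 = value6                                                               
key2 = value94                                                              
key3 = value21                                                              
key4 = value48                                                              
key5 = value10                                                              
$ date                                                                      
Fri Jan 16 21:20:00 UTC 2026                                                
$ █                                                                         
                                                                            
                                                                            
                                                                            
                                                                            
                                                                            
                                                                            
                                                                            
                                                                            
                                                                            
                                                                            
                                                                            


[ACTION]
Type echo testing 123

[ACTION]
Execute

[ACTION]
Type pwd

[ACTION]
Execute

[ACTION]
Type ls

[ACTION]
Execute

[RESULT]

$ echo "Hello, World!"                                                      
Hello, World!                                                               
$ python -c "print(len('hello'))"                                           
5                                                                           
$ cat notes.txt                                                             
key0 = value20                                                              
key1 = value6                                                               
key2 = value94                                                              
key3 = value21                                                              
key4 = value48                                                              
key5 = value10                                                              
$ date                                                                      
Fri Jan 16 21:20:00 UTC 2026                                                
$ echo testing 123                                                          
testing 123                                                                 
$ pwd                                                                       
/home/user                                                                  
$ ls                                                                        
Makefile  setup.py  config.yaml  main.py                                    
$ █                                                                         
                                                                            
                                                                            
                                                                            
                                                                            
                                                                            


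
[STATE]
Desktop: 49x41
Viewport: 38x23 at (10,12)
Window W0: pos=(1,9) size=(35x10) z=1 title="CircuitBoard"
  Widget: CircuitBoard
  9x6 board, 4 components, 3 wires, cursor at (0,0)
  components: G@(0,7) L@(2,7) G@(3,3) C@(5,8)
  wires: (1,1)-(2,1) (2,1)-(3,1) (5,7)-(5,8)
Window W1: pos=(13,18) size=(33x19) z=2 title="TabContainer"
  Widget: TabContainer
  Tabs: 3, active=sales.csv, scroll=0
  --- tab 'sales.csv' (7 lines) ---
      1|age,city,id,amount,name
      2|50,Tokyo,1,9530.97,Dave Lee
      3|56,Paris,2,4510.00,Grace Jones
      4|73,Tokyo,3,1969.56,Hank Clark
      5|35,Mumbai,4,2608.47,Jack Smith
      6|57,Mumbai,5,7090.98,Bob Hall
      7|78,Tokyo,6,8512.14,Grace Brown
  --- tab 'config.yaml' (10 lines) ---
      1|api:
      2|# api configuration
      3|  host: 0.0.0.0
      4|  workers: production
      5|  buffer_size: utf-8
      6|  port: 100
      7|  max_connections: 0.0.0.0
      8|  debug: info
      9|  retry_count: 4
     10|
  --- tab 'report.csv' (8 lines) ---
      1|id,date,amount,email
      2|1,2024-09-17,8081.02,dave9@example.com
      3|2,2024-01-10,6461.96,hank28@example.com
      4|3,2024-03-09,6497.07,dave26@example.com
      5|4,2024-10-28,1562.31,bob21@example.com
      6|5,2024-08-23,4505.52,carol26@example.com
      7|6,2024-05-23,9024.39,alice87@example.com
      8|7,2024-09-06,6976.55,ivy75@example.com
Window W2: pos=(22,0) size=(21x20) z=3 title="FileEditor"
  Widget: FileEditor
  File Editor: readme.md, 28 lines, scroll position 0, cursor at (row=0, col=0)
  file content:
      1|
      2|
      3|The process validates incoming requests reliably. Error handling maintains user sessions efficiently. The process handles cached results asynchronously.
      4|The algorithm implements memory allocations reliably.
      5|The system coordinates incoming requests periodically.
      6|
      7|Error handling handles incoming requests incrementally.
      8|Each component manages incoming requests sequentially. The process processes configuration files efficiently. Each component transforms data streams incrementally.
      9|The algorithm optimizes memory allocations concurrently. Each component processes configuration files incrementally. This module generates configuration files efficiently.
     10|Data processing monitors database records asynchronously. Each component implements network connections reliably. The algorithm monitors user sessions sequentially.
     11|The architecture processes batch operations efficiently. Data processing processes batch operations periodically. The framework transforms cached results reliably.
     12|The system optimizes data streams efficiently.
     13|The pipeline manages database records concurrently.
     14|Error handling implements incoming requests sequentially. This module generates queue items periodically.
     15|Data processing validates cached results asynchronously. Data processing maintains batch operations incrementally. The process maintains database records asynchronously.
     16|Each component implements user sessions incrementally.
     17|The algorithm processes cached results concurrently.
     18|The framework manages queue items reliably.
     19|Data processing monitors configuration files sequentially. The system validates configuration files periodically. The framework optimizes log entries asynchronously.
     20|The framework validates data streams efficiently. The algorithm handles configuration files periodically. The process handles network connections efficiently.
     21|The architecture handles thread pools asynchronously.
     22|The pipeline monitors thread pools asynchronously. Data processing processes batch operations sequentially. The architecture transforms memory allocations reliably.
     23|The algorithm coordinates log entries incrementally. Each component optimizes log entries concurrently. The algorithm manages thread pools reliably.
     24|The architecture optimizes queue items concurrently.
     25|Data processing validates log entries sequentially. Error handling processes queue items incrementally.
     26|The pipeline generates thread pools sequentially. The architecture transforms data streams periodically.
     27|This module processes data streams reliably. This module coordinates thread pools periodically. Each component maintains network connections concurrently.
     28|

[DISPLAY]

 3 4 5 6 7 8┃Data processing mo░┃     
            ┃The architecture p░┃     
            ┃The system optimiz░┃     
·           ┃The pipeline manag░┃     
│           ┃Error handling imp░┃     
·           ┃Data processing va░┃     
━━━┏━━━━━━━━┃Each component imp▼┃━━┓  
   ┃ TabCont┗━━━━━━━━━━━━━━━━━━━┛  ┃  
   ┠───────────────────────────────┨  
   ┃[sales.csv]│ config.yaml │ repo┃  
   ┃───────────────────────────────┃  
   ┃age,city,id,amount,name        ┃  
   ┃50,Tokyo,1,9530.97,Dave Lee    ┃  
   ┃56,Paris,2,4510.00,Grace Jones ┃  
   ┃73,Tokyo,3,1969.56,Hank Clark  ┃  
   ┃35,Mumbai,4,2608.47,Jack Smith ┃  
   ┃57,Mumbai,5,7090.98,Bob Hall   ┃  
   ┃78,Tokyo,6,8512.14,Grace Brown ┃  
   ┃                               ┃  
   ┃                               ┃  
   ┃                               ┃  
   ┃                               ┃  
   ┃                               ┃  


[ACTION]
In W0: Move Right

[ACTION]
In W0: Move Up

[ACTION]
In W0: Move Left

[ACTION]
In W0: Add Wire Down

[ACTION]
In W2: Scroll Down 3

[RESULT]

 3 4 5 6 7 8┃The pipeline manag░┃     
            ┃Error handling imp░┃     
            ┃Data processing va░┃     
·           ┃Each component imp░┃     
│           ┃The algorithm proc░┃     
·           ┃The framework mana░┃     
━━━┏━━━━━━━━┃Data processing mo▼┃━━┓  
   ┃ TabCont┗━━━━━━━━━━━━━━━━━━━┛  ┃  
   ┠───────────────────────────────┨  
   ┃[sales.csv]│ config.yaml │ repo┃  
   ┃───────────────────────────────┃  
   ┃age,city,id,amount,name        ┃  
   ┃50,Tokyo,1,9530.97,Dave Lee    ┃  
   ┃56,Paris,2,4510.00,Grace Jones ┃  
   ┃73,Tokyo,3,1969.56,Hank Clark  ┃  
   ┃35,Mumbai,4,2608.47,Jack Smith ┃  
   ┃57,Mumbai,5,7090.98,Bob Hall   ┃  
   ┃78,Tokyo,6,8512.14,Grace Brown ┃  
   ┃                               ┃  
   ┃                               ┃  
   ┃                               ┃  
   ┃                               ┃  
   ┃                               ┃  


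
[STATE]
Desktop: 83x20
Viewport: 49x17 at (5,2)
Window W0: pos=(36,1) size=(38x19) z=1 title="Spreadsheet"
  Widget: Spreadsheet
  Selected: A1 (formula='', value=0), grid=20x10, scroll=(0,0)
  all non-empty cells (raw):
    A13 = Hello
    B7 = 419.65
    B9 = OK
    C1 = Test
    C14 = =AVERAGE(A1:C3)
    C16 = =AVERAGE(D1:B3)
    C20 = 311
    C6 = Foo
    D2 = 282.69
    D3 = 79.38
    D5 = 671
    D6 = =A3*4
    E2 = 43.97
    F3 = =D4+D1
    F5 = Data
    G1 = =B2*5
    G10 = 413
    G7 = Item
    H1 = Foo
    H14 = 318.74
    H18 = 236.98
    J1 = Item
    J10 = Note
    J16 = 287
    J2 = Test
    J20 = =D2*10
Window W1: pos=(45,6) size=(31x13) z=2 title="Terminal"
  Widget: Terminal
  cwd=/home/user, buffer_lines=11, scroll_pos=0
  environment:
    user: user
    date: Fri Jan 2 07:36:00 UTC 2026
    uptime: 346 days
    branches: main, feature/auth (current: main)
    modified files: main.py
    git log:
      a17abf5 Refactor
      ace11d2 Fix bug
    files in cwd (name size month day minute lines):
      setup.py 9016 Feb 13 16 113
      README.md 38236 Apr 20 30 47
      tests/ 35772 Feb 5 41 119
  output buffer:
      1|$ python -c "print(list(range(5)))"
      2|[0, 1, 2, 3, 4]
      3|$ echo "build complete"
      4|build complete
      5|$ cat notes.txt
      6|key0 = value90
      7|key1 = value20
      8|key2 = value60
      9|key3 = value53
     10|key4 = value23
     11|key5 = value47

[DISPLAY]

                               ┃ Spreadsheet     
                               ┠─────────────────
                               ┃A1:              
                               ┃       A       B 
                               ┃--------┏━━━━━━━━
                               ┃  1     ┃ Termina
                               ┃  2     ┠────────
                               ┃  3     ┃$ python
                               ┃  4     ┃[0, 1, 2
                               ┃  5     ┃$ echo "
                               ┃  6     ┃build co
                               ┃  7     ┃$ cat no
                               ┃  8     ┃key0 = v
                               ┃  9     ┃key1 = v
                               ┃ 10     ┃key2 = v
                               ┃ 11     ┃key3 = v
                               ┃ 12     ┗━━━━━━━━


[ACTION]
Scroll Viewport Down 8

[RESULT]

                               ┠─────────────────
                               ┃A1:              
                               ┃       A       B 
                               ┃--------┏━━━━━━━━
                               ┃  1     ┃ Termina
                               ┃  2     ┠────────
                               ┃  3     ┃$ python
                               ┃  4     ┃[0, 1, 2
                               ┃  5     ┃$ echo "
                               ┃  6     ┃build co
                               ┃  7     ┃$ cat no
                               ┃  8     ┃key0 = v
                               ┃  9     ┃key1 = v
                               ┃ 10     ┃key2 = v
                               ┃ 11     ┃key3 = v
                               ┃ 12     ┗━━━━━━━━
                               ┗━━━━━━━━━━━━━━━━━


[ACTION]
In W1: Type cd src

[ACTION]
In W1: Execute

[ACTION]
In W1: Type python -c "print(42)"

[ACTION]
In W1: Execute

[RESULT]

                               ┠─────────────────
                               ┃A1:              
                               ┃       A       B 
                               ┃--------┏━━━━━━━━
                               ┃  1     ┃ Termina
                               ┃  2     ┠────────
                               ┃  3     ┃key2 = v
                               ┃  4     ┃key3 = v
                               ┃  5     ┃key4 = v
                               ┃  6     ┃key5 = v
                               ┃  7     ┃$ cd src
                               ┃  8     ┃        
                               ┃  9     ┃$ python
                               ┃ 10     ┃42      
                               ┃ 11     ┃$ █     
                               ┃ 12     ┗━━━━━━━━
                               ┗━━━━━━━━━━━━━━━━━


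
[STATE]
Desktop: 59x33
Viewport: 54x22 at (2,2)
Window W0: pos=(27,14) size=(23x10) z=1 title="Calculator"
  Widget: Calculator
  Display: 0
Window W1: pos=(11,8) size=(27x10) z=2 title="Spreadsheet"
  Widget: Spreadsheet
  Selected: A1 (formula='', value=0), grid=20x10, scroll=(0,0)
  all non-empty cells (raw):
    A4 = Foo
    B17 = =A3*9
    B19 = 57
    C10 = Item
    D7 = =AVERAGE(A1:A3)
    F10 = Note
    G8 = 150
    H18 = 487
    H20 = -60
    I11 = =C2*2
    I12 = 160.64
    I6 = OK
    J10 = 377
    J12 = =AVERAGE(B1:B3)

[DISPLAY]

                                                      
                                                      
                                                      
                                                      
                                                      
                                                      
         ┏━━━━━━━━━━━━━━━━━━━━━━━━━┓                  
         ┃ Spreadsheet             ┃                  
         ┠─────────────────────────┨                  
         ┃A1:                      ┃                  
         ┃       A       B       C ┃                  
         ┃-------------------------┃                  
         ┃  1      [0]       0     ┃━━━━━━━━━━━┓      
         ┃  2        0       0     ┃r          ┃      
         ┃  3        0       0     ┃───────────┨      
         ┗━━━━━━━━━━━━━━━━━━━━━━━━━┛          0┃      
                         ┃┌───┬───┬───┬───┐    ┃      
                         ┃│ 7 │ 8 │ 9 │ ÷ │    ┃      
                         ┃├───┼───┼───┼───┤    ┃      
                         ┃│ 4 │ 5 │ 6 │ × │    ┃      
                         ┃└───┴───┴───┴───┘    ┃      
                         ┗━━━━━━━━━━━━━━━━━━━━━┛      


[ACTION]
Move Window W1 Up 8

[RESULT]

         ┠─────────────────────────┨                  
         ┃A1:                      ┃                  
         ┃       A       B       C ┃                  
         ┃-------------------------┃                  
         ┃  1      [0]       0     ┃                  
         ┃  2        0       0     ┃                  
         ┃  3        0       0     ┃                  
         ┗━━━━━━━━━━━━━━━━━━━━━━━━━┛                  
                                                      
                                                      
                                                      
                                                      
                         ┏━━━━━━━━━━━━━━━━━━━━━┓      
                         ┃ Calculator          ┃      
                         ┠─────────────────────┨      
                         ┃                    0┃      
                         ┃┌───┬───┬───┬───┐    ┃      
                         ┃│ 7 │ 8 │ 9 │ ÷ │    ┃      
                         ┃├───┼───┼───┼───┤    ┃      
                         ┃│ 4 │ 5 │ 6 │ × │    ┃      
                         ┃└───┴───┴───┴───┘    ┃      
                         ┗━━━━━━━━━━━━━━━━━━━━━┛      


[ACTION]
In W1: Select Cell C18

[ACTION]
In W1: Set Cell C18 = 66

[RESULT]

         ┠─────────────────────────┨                  
         ┃C18: 66                  ┃                  
         ┃       A       B       C ┃                  
         ┃-------------------------┃                  
         ┃  1        0       0     ┃                  
         ┃  2        0       0     ┃                  
         ┃  3        0       0     ┃                  
         ┗━━━━━━━━━━━━━━━━━━━━━━━━━┛                  
                                                      
                                                      
                                                      
                                                      
                         ┏━━━━━━━━━━━━━━━━━━━━━┓      
                         ┃ Calculator          ┃      
                         ┠─────────────────────┨      
                         ┃                    0┃      
                         ┃┌───┬───┬───┬───┐    ┃      
                         ┃│ 7 │ 8 │ 9 │ ÷ │    ┃      
                         ┃├───┼───┼───┼───┤    ┃      
                         ┃│ 4 │ 5 │ 6 │ × │    ┃      
                         ┃└───┴───┴───┴───┘    ┃      
                         ┗━━━━━━━━━━━━━━━━━━━━━┛      


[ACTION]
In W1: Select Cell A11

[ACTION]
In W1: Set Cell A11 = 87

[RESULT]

         ┠─────────────────────────┨                  
         ┃A11: 87                  ┃                  
         ┃       A       B       C ┃                  
         ┃-------------------------┃                  
         ┃  1        0       0     ┃                  
         ┃  2        0       0     ┃                  
         ┃  3        0       0     ┃                  
         ┗━━━━━━━━━━━━━━━━━━━━━━━━━┛                  
                                                      
                                                      
                                                      
                                                      
                         ┏━━━━━━━━━━━━━━━━━━━━━┓      
                         ┃ Calculator          ┃      
                         ┠─────────────────────┨      
                         ┃                    0┃      
                         ┃┌───┬───┬───┬───┐    ┃      
                         ┃│ 7 │ 8 │ 9 │ ÷ │    ┃      
                         ┃├───┼───┼───┼───┤    ┃      
                         ┃│ 4 │ 5 │ 6 │ × │    ┃      
                         ┃└───┴───┴───┴───┘    ┃      
                         ┗━━━━━━━━━━━━━━━━━━━━━┛      


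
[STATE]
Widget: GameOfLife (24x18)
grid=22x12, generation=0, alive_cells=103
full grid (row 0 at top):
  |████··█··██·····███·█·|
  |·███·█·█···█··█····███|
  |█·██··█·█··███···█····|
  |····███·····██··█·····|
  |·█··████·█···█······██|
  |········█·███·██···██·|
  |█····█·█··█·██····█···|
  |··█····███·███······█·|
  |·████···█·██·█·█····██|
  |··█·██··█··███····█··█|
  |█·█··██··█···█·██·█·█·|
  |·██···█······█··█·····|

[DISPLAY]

Gen: 0                  
████··█··██·····███·█·  
·███·█·█···█··█····███  
█·██··█·█··███···█····  
····███·····██··█·····  
·█··████·█···█······██  
········█·███·██···██·  
█····█·█··█·██····█···  
··█····███·███······█·  
·████···█·██·█·█····██  
··█·██··█··███····█··█  
█·█··██··█···█·██·█·█·  
·██···█······█··█·····  
                        
                        
                        
                        
                        


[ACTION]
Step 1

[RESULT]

Gen: 1                  
█··██·█···█······██·██  
·····█·███·█·█··█··███  
···········█··█·····█·  
·██·····█··█··█·······  
····█··████····█···███  
····█···█·█···█····███  
······██············█·  
··█·█·██···········███  
·█··██·············███  
······███··█·█·███···█  
··█·█·██·····█·██··█··  
·██··██·······████····  
                        
                        
                        
                        
                        


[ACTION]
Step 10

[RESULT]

Gen: 11                 
····█·····█···········  
··███····█·█··█··█·██·  
·█··█···█····█·█·█···█  
··██····█···██·██···█·  
········██·█···█······  
··········█·██········  
███··········█········  
█·····················  
···█···············██·  
·█·█··········█····██·  
·█············█·······  
······················  
                        
                        
                        
                        
                        


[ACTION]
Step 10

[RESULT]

Gen: 21                 
·········█··█···██····  
·█████··█··█···█··█···  
·█·█········█···█·█···  
█··█·············█····  
·██········█··········  
·········██···········  
······················  
······················  
···················██·  
···················██·  
······················  
······················  
                        
                        
                        
                        
                        


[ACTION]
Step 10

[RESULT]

Gen: 31                 
·····█··········██····  
·····█·········█··█···  
·····█··········█·█···  
·················█····  
······················  
······················  
······················  
······················  
···················██·  
···················██·  
······················  
······················  
                        
                        
                        
                        
                        
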